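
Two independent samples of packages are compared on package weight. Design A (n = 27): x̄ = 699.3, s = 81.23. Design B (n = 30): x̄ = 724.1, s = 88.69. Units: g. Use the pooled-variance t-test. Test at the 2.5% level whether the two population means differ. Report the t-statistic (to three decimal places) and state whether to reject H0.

t = -1.097; fail to reject H0

Let group 1 = design A, group 2 = design B. H0: μ_1 = μ_2; H1: μ_1 ≠ μ_2 (two-sample pooled-variance t-test, two-sided).
s_p² = [(27−1)·81.23² + (30−1)·88.69²]/(27+30−2) = 7266.69
t = (699.3 − 724.1)/√[7266.69·(1/27 + 1/30)] = -1.097
df = n₁ + n₂ − 2 = 55
Two-sided p-value ≈ 0.2776
Since p ≈ 0.2776 > α = 0.025, fail to reject H0; the data do not provide sufficient evidence against H0.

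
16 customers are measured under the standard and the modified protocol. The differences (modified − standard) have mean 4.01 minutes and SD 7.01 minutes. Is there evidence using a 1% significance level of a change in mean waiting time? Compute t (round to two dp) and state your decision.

H0: μ_d = 0; H1: μ_d ≠ 0 (paired t-test on the differences, two-sided).
t = d̄/(s_d/√n) = 4.01/(7.01/√16) = 2.29
df = n − 1 = 15
Two-sided p-value ≈ 0.0371
Since p ≈ 0.0371 > α = 0.01, fail to reject H0; the data do not provide sufficient evidence against H0.

t = 2.29; fail to reject H0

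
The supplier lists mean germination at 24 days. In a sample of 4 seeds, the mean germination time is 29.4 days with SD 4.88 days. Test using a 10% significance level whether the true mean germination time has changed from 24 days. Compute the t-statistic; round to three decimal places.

H0: μ = 24; H1: μ ≠ 24 (one-sample t-test, two-sided).
t = (x̄ − μ₀)/(s/√n) = (29.4 − 24)/(4.88/√4) = 2.213
df = n − 1 = 3
Two-sided p-value ≈ 0.114
Since p ≈ 0.114 > α = 0.1, fail to reject H0; the data do not provide sufficient evidence against H0.

2.213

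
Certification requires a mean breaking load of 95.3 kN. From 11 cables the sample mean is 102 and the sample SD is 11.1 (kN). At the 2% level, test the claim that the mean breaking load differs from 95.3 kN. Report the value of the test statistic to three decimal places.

H0: μ = 95.3; H1: μ ≠ 95.3 (one-sample t-test, two-sided).
t = (x̄ − μ₀)/(s/√n) = (102 − 95.3)/(11.1/√11) = 2.002
df = n − 1 = 10
Two-sided p-value ≈ 0.0732
Since p ≈ 0.0732 > α = 0.02, fail to reject H0; the evidence is not statistically significant.

2.002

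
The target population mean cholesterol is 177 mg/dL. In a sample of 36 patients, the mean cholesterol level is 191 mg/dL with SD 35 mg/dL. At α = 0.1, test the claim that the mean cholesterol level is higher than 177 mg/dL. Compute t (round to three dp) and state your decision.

H0: μ = 177; H1: μ > 177 (one-sample t-test, right-tailed).
t = (x̄ − μ₀)/(s/√n) = (191 − 177)/(35/√36) = 2.400
df = n − 1 = 35
p-value = P(T ≥ 2.400) ≈ 0.0109
Since p ≈ 0.0109 < α = 0.1, reject H0; the data support H1.

t = 2.400; reject H0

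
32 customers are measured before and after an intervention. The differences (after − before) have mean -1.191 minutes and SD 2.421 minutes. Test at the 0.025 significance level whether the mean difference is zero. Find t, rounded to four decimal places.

H0: μ_d = 0; H1: μ_d ≠ 0 (paired t-test on the differences, two-sided).
t = d̄/(s_d/√n) = -1.191/(2.421/√32) = -2.7829
df = n − 1 = 31
Two-sided p-value ≈ 0.009
Since p ≈ 0.009 < α = 0.025, reject H0; the data support H1.

-2.7829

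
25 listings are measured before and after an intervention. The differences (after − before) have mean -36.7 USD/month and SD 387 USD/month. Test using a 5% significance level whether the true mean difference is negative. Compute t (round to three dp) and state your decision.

t = -0.474; fail to reject H0

H0: μ_d = 0; H1: μ_d < 0 (paired t-test on the differences, left-tailed).
t = d̄/(s_d/√n) = -36.7/(387/√25) = -0.474
df = n − 1 = 24
p-value = P(T ≤ -0.474) ≈ 0.3198
Since p ≈ 0.3198 > α = 0.05, fail to reject H0; the data do not provide sufficient evidence against H0.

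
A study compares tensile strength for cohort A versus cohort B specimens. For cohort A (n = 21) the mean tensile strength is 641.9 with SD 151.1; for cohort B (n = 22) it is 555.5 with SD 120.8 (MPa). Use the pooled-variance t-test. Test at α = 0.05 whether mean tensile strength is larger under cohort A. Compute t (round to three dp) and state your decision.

Let group 1 = cohort A, group 2 = cohort B. H0: μ_1 = μ_2; H1: μ_1 > μ_2 (two-sample pooled-variance t-test, right-tailed).
s_p² = [(21−1)·151.1² + (22−1)·120.8²]/(21+22−2) = 18611.5
t = (641.9 − 555.5)/√[18611.5·(1/21 + 1/22)] = 2.076
df = n₁ + n₂ − 2 = 41
p-value = P(T ≥ 2.076) ≈ 0.022
Since p ≈ 0.022 < α = 0.05, reject H0; the data support H1.

t = 2.076; reject H0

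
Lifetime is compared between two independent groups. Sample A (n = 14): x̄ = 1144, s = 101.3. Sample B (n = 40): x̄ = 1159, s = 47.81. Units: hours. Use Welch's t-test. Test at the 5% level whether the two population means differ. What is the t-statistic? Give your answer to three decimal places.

-0.534

Let group 1 = sample A, group 2 = sample B. H0: μ_1 = μ_2; H1: μ_1 ≠ μ_2 (Welch's two-sample t-test, two-sided).
t = (x̄_1 − x̄_2)/√(s_1²/n_1 + s_2²/n_2) = (1144 − 1159)/√(101.3²/14 + 47.81²/40) = -0.534
Welch–Satterthwaite df ≈ 15.08
Two-sided p-value ≈ 0.601
Since p ≈ 0.601 > α = 0.05, fail to reject H0; the evidence is not statistically significant.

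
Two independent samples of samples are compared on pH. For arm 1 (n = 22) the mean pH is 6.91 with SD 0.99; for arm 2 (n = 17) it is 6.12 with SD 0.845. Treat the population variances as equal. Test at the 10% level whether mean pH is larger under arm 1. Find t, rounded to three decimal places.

2.630

Let group 1 = arm 1, group 2 = arm 2. H0: μ_1 = μ_2; H1: μ_1 > μ_2 (two-sample pooled-variance t-test, right-tailed).
s_p² = [(22−1)·0.99² + (17−1)·0.845²]/(22+17−2) = 0.865041
t = (6.91 − 6.12)/√[0.865041·(1/22 + 1/17)] = 2.630
df = n₁ + n₂ − 2 = 37
p-value = P(T ≥ 2.630) ≈ 0.0062
Since p ≈ 0.0062 < α = 0.1, reject H0; the evidence is statistically significant.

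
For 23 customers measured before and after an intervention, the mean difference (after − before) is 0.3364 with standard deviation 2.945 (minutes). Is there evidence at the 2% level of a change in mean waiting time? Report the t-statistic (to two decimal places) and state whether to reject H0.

t = 0.55; fail to reject H0

H0: μ_d = 0; H1: μ_d ≠ 0 (paired t-test on the differences, two-sided).
t = d̄/(s_d/√n) = 0.3364/(2.945/√23) = 0.55
df = n − 1 = 22
Two-sided p-value ≈ 0.5893
Since p ≈ 0.5893 > α = 0.02, fail to reject H0; the evidence is not statistically significant.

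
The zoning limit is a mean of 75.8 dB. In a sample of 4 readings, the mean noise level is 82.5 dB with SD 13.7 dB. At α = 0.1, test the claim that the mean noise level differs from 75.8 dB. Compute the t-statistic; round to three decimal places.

H0: μ = 75.8; H1: μ ≠ 75.8 (one-sample t-test, two-sided).
t = (x̄ − μ₀)/(s/√n) = (82.5 − 75.8)/(13.7/√4) = 0.978
df = n − 1 = 3
Two-sided p-value ≈ 0.400
Since p ≈ 0.400 > α = 0.1, fail to reject H0; the evidence is not statistically significant.

0.978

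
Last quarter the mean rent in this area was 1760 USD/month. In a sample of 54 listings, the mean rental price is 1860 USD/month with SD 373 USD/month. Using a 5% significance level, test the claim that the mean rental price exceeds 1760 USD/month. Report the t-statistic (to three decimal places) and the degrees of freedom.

H0: μ = 1760; H1: μ > 1760 (one-sample t-test, right-tailed).
t = (x̄ − μ₀)/(s/√n) = (1860 − 1760)/(373/√54) = 1.970
df = n − 1 = 53
p-value = P(T ≥ 1.970) ≈ 0.027
Since p ≈ 0.027 < α = 0.05, reject H0; the evidence is statistically significant.

t = 1.970, df = 53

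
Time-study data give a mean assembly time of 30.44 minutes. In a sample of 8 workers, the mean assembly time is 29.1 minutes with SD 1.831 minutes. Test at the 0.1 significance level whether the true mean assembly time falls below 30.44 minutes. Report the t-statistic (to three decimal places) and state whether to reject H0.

H0: μ = 30.44; H1: μ < 30.44 (one-sample t-test, left-tailed).
t = (x̄ − μ₀)/(s/√n) = (29.1 − 30.44)/(1.831/√8) = -2.070
df = n − 1 = 7
p-value = P(T ≤ -2.070) ≈ 0.0386
Since p ≈ 0.0386 < α = 0.1, reject H0; the evidence is statistically significant.

t = -2.070; reject H0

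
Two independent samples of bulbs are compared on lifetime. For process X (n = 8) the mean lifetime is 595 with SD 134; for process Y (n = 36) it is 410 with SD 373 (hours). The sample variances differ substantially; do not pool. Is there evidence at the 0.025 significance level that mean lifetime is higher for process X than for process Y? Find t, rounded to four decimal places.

2.3669

Let group 1 = process X, group 2 = process Y. H0: μ_1 = μ_2; H1: μ_1 > μ_2 (Welch's two-sample t-test, right-tailed).
t = (x̄_1 − x̄_2)/√(s_1²/n_1 + s_2²/n_2) = (595 − 410)/√(134²/8 + 373²/36) = 2.3669
Welch–Satterthwaite df ≈ 32.56
p-value = P(T ≥ 2.3669) ≈ 0.0120
Since p ≈ 0.0120 < α = 0.025, reject H0; the data support H1.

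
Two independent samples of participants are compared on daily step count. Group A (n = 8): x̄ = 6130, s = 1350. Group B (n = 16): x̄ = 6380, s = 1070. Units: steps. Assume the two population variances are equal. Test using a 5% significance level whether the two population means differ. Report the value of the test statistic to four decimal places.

-0.4950

Let group 1 = group A, group 2 = group B. H0: μ_1 = μ_2; H1: μ_1 ≠ μ_2 (two-sample pooled-variance t-test, two-sided).
s_p² = [(8−1)·1350² + (16−1)·1070²]/(8+16−2) = 1360500
t = (6130 − 6380)/√[1360500·(1/8 + 1/16)] = -0.4950
df = n₁ + n₂ − 2 = 22
Two-sided p-value ≈ 0.626
Since p ≈ 0.626 > α = 0.05, fail to reject H0; the evidence is not statistically significant.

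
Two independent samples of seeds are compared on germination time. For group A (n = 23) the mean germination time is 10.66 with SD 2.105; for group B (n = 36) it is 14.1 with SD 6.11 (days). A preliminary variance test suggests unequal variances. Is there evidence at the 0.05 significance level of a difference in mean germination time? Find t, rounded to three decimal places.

-3.102

Let group 1 = group A, group 2 = group B. H0: μ_1 = μ_2; H1: μ_1 ≠ μ_2 (Welch's two-sample t-test, two-sided).
t = (x̄_1 − x̄_2)/√(s_1²/n_1 + s_2²/n_2) = (10.66 − 14.1)/√(2.105²/23 + 6.11²/36) = -3.102
Welch–Satterthwaite df ≈ 46.65
Two-sided p-value ≈ 0.003
Since p ≈ 0.003 < α = 0.05, reject H0; the data support H1.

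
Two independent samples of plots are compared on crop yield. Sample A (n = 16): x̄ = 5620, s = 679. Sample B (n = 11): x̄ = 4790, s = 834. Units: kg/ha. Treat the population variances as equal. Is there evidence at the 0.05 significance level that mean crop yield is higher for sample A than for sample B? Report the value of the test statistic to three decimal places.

2.845

Let group 1 = sample A, group 2 = sample B. H0: μ_1 = μ_2; H1: μ_1 > μ_2 (two-sample pooled-variance t-test, right-tailed).
s_p² = [(16−1)·679² + (11−1)·834²]/(16+11−2) = 554847
t = (5620 − 4790)/√[554847·(1/16 + 1/11)] = 2.845
df = n₁ + n₂ − 2 = 25
p-value = P(T ≥ 2.845) ≈ 0.0044
Since p ≈ 0.0044 < α = 0.05, reject H0; the data support H1.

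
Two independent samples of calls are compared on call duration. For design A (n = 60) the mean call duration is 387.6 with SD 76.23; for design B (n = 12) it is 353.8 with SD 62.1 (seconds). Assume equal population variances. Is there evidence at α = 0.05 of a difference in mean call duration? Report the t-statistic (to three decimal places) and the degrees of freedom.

Let group 1 = design A, group 2 = design B. H0: μ_1 = μ_2; H1: μ_1 ≠ μ_2 (two-sample pooled-variance t-test, two-sided).
s_p² = [(60−1)·76.23² + (12−1)·62.1²]/(60+12−2) = 5503.86
t = (387.6 − 353.8)/√[5503.86·(1/60 + 1/12)] = 1.441
df = n₁ + n₂ − 2 = 70
Two-sided p-value ≈ 0.154
Since p ≈ 0.154 > α = 0.05, fail to reject H0; the evidence is not statistically significant.

t = 1.441, df = 70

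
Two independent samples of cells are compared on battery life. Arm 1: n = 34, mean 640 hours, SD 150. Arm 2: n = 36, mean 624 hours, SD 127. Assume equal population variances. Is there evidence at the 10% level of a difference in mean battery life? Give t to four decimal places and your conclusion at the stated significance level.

Let group 1 = arm 1, group 2 = arm 2. H0: μ_1 = μ_2; H1: μ_1 ≠ μ_2 (two-sample pooled-variance t-test, two-sided).
s_p² = [(34−1)·150² + (36−1)·127²]/(34+36−2) = 19220.8
t = (640 − 624)/√[19220.8·(1/34 + 1/36)] = 0.4826
df = n₁ + n₂ − 2 = 68
Two-sided p-value ≈ 0.6309
Since p ≈ 0.6309 > α = 0.1, fail to reject H0; the evidence is not statistically significant.

t = 0.4826; fail to reject H0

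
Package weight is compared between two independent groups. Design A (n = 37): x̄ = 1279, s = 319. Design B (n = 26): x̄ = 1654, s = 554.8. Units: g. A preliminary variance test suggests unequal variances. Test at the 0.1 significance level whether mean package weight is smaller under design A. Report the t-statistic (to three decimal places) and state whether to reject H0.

Let group 1 = design A, group 2 = design B. H0: μ_1 = μ_2; H1: μ_1 < μ_2 (Welch's two-sample t-test, left-tailed).
t = (x̄_1 − x̄_2)/√(s_1²/n_1 + s_2²/n_2) = (1279 − 1654)/√(319²/37 + 554.8²/26) = -3.105
Welch–Satterthwaite df ≈ 36.59
p-value = P(T ≤ -3.105) ≈ 0.0018
Since p ≈ 0.0018 < α = 0.1, reject H0; the data support H1.

t = -3.105; reject H0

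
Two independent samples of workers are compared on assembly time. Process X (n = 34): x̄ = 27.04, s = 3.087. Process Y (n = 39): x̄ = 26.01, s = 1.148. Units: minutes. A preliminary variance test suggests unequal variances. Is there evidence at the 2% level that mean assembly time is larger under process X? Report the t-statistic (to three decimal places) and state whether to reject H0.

t = 1.838; fail to reject H0

Let group 1 = process X, group 2 = process Y. H0: μ_1 = μ_2; H1: μ_1 > μ_2 (Welch's two-sample t-test, right-tailed).
t = (x̄_1 − x̄_2)/√(s_1²/n_1 + s_2²/n_2) = (27.04 − 26.01)/√(3.087²/34 + 1.148²/39) = 1.838
Welch–Satterthwaite df ≈ 40.92
p-value = P(T ≥ 1.838) ≈ 0.0367
Since p ≈ 0.0367 > α = 0.02, fail to reject H0; the evidence is not statistically significant.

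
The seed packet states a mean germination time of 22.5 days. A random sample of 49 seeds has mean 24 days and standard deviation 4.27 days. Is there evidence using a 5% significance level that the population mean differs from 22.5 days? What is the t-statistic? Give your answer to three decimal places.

2.459

H0: μ = 22.5; H1: μ ≠ 22.5 (one-sample t-test, two-sided).
t = (x̄ − μ₀)/(s/√n) = (24 − 22.5)/(4.27/√49) = 2.459
df = n − 1 = 48
Two-sided p-value ≈ 0.0176
Since p ≈ 0.0176 < α = 0.05, reject H0; the evidence is statistically significant.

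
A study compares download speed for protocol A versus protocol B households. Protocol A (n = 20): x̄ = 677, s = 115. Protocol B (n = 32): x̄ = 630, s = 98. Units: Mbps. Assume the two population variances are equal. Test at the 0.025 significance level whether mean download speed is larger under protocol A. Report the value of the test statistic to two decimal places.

1.57

Let group 1 = protocol A, group 2 = protocol B. H0: μ_1 = μ_2; H1: μ_1 > μ_2 (two-sample pooled-variance t-test, right-tailed).
s_p² = [(20−1)·115² + (32−1)·98²]/(20+32−2) = 10980
t = (677 − 630)/√[10980·(1/20 + 1/32)] = 1.57
df = n₁ + n₂ − 2 = 50
p-value = P(T ≥ 1.57) ≈ 0.061
Since p ≈ 0.061 > α = 0.025, fail to reject H0; the evidence is not statistically significant.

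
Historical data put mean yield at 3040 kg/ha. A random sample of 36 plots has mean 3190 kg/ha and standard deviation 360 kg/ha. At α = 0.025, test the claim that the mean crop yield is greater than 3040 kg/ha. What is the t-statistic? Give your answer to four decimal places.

2.5000

H0: μ = 3040; H1: μ > 3040 (one-sample t-test, right-tailed).
t = (x̄ − μ₀)/(s/√n) = (3190 − 3040)/(360/√36) = 2.5000
df = n − 1 = 35
p-value = P(T ≥ 2.5000) ≈ 0.0086
Since p ≈ 0.0086 < α = 0.025, reject H0; the data support H1.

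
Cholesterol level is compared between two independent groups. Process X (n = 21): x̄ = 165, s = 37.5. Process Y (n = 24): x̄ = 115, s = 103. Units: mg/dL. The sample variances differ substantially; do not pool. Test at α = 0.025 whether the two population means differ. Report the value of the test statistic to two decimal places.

Let group 1 = process X, group 2 = process Y. H0: μ_1 = μ_2; H1: μ_1 ≠ μ_2 (Welch's two-sample t-test, two-sided).
t = (x̄_1 − x̄_2)/√(s_1²/n_1 + s_2²/n_2) = (165 − 115)/√(37.5²/21 + 103²/24) = 2.22
Welch–Satterthwaite df ≈ 29.71
Two-sided p-value ≈ 0.0345
Since p ≈ 0.0345 > α = 0.025, fail to reject H0; the evidence is not statistically significant.

2.22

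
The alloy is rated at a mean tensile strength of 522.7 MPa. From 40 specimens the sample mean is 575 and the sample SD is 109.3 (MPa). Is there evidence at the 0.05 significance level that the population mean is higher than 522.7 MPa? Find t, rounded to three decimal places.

H0: μ = 522.7; H1: μ > 522.7 (one-sample t-test, right-tailed).
t = (x̄ − μ₀)/(s/√n) = (575 − 522.7)/(109.3/√40) = 3.026
df = n − 1 = 39
p-value = P(T ≥ 3.026) ≈ 0.002
Since p ≈ 0.002 < α = 0.05, reject H0; the data support H1.

3.026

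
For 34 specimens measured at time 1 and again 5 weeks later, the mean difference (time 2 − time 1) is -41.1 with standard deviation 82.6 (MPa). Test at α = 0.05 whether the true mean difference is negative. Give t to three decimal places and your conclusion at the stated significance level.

H0: μ_d = 0; H1: μ_d < 0 (paired t-test on the differences, left-tailed).
t = d̄/(s_d/√n) = -41.1/(82.6/√34) = -2.901
df = n − 1 = 33
p-value = P(T ≤ -2.901) ≈ 0.0033
Since p ≈ 0.0033 < α = 0.05, reject H0; the evidence is statistically significant.

t = -2.901; reject H0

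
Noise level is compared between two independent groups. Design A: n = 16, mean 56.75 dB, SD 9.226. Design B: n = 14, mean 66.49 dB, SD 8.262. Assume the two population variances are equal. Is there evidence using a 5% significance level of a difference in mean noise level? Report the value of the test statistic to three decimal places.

Let group 1 = design A, group 2 = design B. H0: μ_1 = μ_2; H1: μ_1 ≠ μ_2 (two-sample pooled-variance t-test, two-sided).
s_p² = [(16−1)·9.226² + (14−1)·8.262²]/(16+14−2) = 77.2919
t = (56.75 − 66.49)/√[77.2919·(1/16 + 1/14)] = -3.027
df = n₁ + n₂ − 2 = 28
Two-sided p-value ≈ 0.005
Since p ≈ 0.005 < α = 0.05, reject H0; the data support H1.

-3.027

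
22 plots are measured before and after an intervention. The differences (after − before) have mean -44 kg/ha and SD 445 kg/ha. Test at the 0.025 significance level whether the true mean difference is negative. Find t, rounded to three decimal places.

H0: μ_d = 0; H1: μ_d < 0 (paired t-test on the differences, left-tailed).
t = d̄/(s_d/√n) = -44/(445/√22) = -0.464
df = n − 1 = 21
p-value = P(T ≤ -0.464) ≈ 0.3238
Since p ≈ 0.3238 > α = 0.025, fail to reject H0; the evidence is not statistically significant.

-0.464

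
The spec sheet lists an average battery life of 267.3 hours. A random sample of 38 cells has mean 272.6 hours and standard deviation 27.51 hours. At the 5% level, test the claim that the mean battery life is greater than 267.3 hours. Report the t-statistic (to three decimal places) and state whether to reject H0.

H0: μ = 267.3; H1: μ > 267.3 (one-sample t-test, right-tailed).
t = (x̄ − μ₀)/(s/√n) = (272.6 − 267.3)/(27.51/√38) = 1.188
df = n − 1 = 37
p-value = P(T ≥ 1.188) ≈ 0.121
Since p ≈ 0.121 > α = 0.05, fail to reject H0; the evidence is not statistically significant.

t = 1.188; fail to reject H0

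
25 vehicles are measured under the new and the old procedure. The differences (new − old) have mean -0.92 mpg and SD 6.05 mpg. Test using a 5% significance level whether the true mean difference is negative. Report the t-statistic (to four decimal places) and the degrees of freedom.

t = -0.7603, df = 24

H0: μ_d = 0; H1: μ_d < 0 (paired t-test on the differences, left-tailed).
t = d̄/(s_d/√n) = -0.92/(6.05/√25) = -0.7603
df = n − 1 = 24
p-value = P(T ≤ -0.7603) ≈ 0.227
Since p ≈ 0.227 > α = 0.05, fail to reject H0; the data do not provide sufficient evidence against H0.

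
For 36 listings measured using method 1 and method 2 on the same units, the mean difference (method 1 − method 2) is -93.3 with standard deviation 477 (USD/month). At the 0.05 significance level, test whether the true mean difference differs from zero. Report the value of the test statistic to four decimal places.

-1.1736

H0: μ_d = 0; H1: μ_d ≠ 0 (paired t-test on the differences, two-sided).
t = d̄/(s_d/√n) = -93.3/(477/√36) = -1.1736
df = n − 1 = 35
Two-sided p-value ≈ 0.248
Since p ≈ 0.248 > α = 0.05, fail to reject H0; the data do not provide sufficient evidence against H0.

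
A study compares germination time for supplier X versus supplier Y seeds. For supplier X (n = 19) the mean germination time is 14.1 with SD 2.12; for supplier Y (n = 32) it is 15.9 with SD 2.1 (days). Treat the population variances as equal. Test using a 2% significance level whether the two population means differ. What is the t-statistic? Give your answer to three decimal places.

-2.949

Let group 1 = supplier X, group 2 = supplier Y. H0: μ_1 = μ_2; H1: μ_1 ≠ μ_2 (two-sample pooled-variance t-test, two-sided).
s_p² = [(19−1)·2.12² + (32−1)·2.1²]/(19+32−2) = 4.441
t = (14.1 − 15.9)/√[4.441·(1/19 + 1/32)] = -2.949
df = n₁ + n₂ − 2 = 49
Two-sided p-value ≈ 0.005
Since p ≈ 0.005 < α = 0.02, reject H0; the data support H1.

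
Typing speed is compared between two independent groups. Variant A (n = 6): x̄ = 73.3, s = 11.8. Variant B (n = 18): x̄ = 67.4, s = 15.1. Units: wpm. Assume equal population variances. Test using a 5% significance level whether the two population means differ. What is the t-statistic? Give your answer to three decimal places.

0.868

Let group 1 = variant A, group 2 = variant B. H0: μ_1 = μ_2; H1: μ_1 ≠ μ_2 (two-sample pooled-variance t-test, two-sided).
s_p² = [(6−1)·11.8² + (18−1)·15.1²]/(6+18−2) = 207.835
t = (73.3 − 67.4)/√[207.835·(1/6 + 1/18)] = 0.868
df = n₁ + n₂ − 2 = 22
Two-sided p-value ≈ 0.395
Since p ≈ 0.395 > α = 0.05, fail to reject H0; the evidence is not statistically significant.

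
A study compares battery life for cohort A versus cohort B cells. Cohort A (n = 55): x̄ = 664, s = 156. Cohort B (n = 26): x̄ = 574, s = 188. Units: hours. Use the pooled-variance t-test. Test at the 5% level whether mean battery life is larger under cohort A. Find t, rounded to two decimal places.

2.27

Let group 1 = cohort A, group 2 = cohort B. H0: μ_1 = μ_2; H1: μ_1 > μ_2 (two-sample pooled-variance t-test, right-tailed).
s_p² = [(55−1)·156² + (26−1)·188²]/(55+26−2) = 27819.5
t = (664 − 574)/√[27819.5·(1/55 + 1/26)] = 2.27
df = n₁ + n₂ − 2 = 79
p-value = P(T ≥ 2.27) ≈ 0.0131
Since p ≈ 0.0131 < α = 0.05, reject H0; the evidence is statistically significant.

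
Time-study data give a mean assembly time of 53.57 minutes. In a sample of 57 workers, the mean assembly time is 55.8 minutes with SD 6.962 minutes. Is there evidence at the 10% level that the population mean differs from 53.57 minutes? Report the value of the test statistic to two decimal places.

2.42

H0: μ = 53.57; H1: μ ≠ 53.57 (one-sample t-test, two-sided).
t = (x̄ − μ₀)/(s/√n) = (55.8 − 53.57)/(6.962/√57) = 2.42
df = n − 1 = 56
Two-sided p-value ≈ 0.019
Since p ≈ 0.019 < α = 0.1, reject H0; the evidence is statistically significant.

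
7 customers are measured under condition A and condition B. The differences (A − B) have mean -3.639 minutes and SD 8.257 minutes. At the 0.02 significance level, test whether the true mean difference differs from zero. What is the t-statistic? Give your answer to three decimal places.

H0: μ_d = 0; H1: μ_d ≠ 0 (paired t-test on the differences, two-sided).
t = d̄/(s_d/√n) = -3.639/(8.257/√7) = -1.166
df = n − 1 = 6
Two-sided p-value ≈ 0.288
Since p ≈ 0.288 > α = 0.02, fail to reject H0; the evidence is not statistically significant.

-1.166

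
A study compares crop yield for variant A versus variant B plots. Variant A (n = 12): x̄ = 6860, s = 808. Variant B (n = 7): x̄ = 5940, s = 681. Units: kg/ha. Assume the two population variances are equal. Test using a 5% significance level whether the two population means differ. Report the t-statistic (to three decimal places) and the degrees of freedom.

Let group 1 = variant A, group 2 = variant B. H0: μ_1 = μ_2; H1: μ_1 ≠ μ_2 (two-sample pooled-variance t-test, two-sided).
s_p² = [(12−1)·808² + (7−1)·681²]/(12+7−2) = 586122
t = (6860 − 5940)/√[586122·(1/12 + 1/7)] = 2.527
df = n₁ + n₂ − 2 = 17
Two-sided p-value ≈ 0.0217
Since p ≈ 0.0217 < α = 0.05, reject H0; the data support H1.

t = 2.527, df = 17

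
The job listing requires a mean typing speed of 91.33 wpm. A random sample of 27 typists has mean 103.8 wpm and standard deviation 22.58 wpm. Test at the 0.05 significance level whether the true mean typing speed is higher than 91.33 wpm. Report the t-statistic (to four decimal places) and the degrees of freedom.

H0: μ = 91.33; H1: μ > 91.33 (one-sample t-test, right-tailed).
t = (x̄ − μ₀)/(s/√n) = (103.8 − 91.33)/(22.58/√27) = 2.8696
df = n − 1 = 26
p-value = P(T ≥ 2.8696) ≈ 0.0040
Since p ≈ 0.0040 < α = 0.05, reject H0; the data support H1.

t = 2.8696, df = 26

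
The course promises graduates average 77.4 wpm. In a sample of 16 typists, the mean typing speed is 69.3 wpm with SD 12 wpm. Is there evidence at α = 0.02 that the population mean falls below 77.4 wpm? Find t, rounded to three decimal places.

-2.700

H0: μ = 77.4; H1: μ < 77.4 (one-sample t-test, left-tailed).
t = (x̄ − μ₀)/(s/√n) = (69.3 − 77.4)/(12/√16) = -2.700
df = n − 1 = 15
p-value = P(T ≤ -2.700) ≈ 0.0082
Since p ≈ 0.0082 < α = 0.02, reject H0; the evidence is statistically significant.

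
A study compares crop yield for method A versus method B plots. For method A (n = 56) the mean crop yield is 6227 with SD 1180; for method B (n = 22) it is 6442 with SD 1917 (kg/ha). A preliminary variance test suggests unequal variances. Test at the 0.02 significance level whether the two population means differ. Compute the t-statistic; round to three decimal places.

-0.491

Let group 1 = method A, group 2 = method B. H0: μ_1 = μ_2; H1: μ_1 ≠ μ_2 (Welch's two-sample t-test, two-sided).
t = (x̄_1 − x̄_2)/√(s_1²/n_1 + s_2²/n_2) = (6227 − 6442)/√(1180²/56 + 1917²/22) = -0.491
Welch–Satterthwaite df ≈ 27.48
Two-sided p-value ≈ 0.6275
Since p ≈ 0.6275 > α = 0.02, fail to reject H0; the data do not provide sufficient evidence against H0.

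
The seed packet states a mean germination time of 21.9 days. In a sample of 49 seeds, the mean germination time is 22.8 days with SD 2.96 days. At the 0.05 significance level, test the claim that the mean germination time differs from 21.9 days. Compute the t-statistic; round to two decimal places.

H0: μ = 21.9; H1: μ ≠ 21.9 (one-sample t-test, two-sided).
t = (x̄ − μ₀)/(s/√n) = (22.8 − 21.9)/(2.96/√49) = 2.13
df = n − 1 = 48
Two-sided p-value ≈ 0.038
Since p ≈ 0.038 < α = 0.05, reject H0; the evidence is statistically significant.

2.13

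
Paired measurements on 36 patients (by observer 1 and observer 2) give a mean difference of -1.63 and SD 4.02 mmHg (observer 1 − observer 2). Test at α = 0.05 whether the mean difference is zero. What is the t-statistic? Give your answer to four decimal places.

H0: μ_d = 0; H1: μ_d ≠ 0 (paired t-test on the differences, two-sided).
t = d̄/(s_d/√n) = -1.63/(4.02/√36) = -2.4328
df = n − 1 = 35
Two-sided p-value ≈ 0.0202
Since p ≈ 0.0202 < α = 0.05, reject H0; the data support H1.

-2.4328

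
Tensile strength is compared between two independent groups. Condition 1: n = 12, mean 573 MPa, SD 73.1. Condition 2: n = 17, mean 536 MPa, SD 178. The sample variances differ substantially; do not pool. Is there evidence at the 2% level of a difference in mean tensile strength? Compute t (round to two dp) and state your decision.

Let group 1 = condition 1, group 2 = condition 2. H0: μ_1 = μ_2; H1: μ_1 ≠ μ_2 (Welch's two-sample t-test, two-sided).
t = (x̄_1 − x̄_2)/√(s_1²/n_1 + s_2²/n_2) = (573 − 536)/√(73.1²/12 + 178²/17) = 0.77
Welch–Satterthwaite df ≈ 22.68
Two-sided p-value ≈ 0.4493
Since p ≈ 0.4493 > α = 0.02, fail to reject H0; the data do not provide sufficient evidence against H0.

t = 0.77; fail to reject H0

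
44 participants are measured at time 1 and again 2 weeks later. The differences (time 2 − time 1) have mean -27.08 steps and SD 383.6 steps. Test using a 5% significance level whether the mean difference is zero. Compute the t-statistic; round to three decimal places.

H0: μ_d = 0; H1: μ_d ≠ 0 (paired t-test on the differences, two-sided).
t = d̄/(s_d/√n) = -27.08/(383.6/√44) = -0.468
df = n − 1 = 43
Two-sided p-value ≈ 0.6420
Since p ≈ 0.6420 > α = 0.05, fail to reject H0; the data do not provide sufficient evidence against H0.

-0.468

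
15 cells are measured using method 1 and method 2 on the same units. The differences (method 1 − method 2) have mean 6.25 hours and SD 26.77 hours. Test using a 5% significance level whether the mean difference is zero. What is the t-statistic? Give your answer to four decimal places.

0.9042

H0: μ_d = 0; H1: μ_d ≠ 0 (paired t-test on the differences, two-sided).
t = d̄/(s_d/√n) = 6.25/(26.77/√15) = 0.9042
df = n − 1 = 14
Two-sided p-value ≈ 0.381
Since p ≈ 0.381 > α = 0.05, fail to reject H0; the evidence is not statistically significant.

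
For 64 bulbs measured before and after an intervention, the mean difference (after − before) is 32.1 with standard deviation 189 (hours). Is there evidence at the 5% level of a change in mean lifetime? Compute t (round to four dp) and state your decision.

H0: μ_d = 0; H1: μ_d ≠ 0 (paired t-test on the differences, two-sided).
t = d̄/(s_d/√n) = 32.1/(189/√64) = 1.3587
df = n − 1 = 63
Two-sided p-value ≈ 0.1791
Since p ≈ 0.1791 > α = 0.05, fail to reject H0; the data do not provide sufficient evidence against H0.

t = 1.3587; fail to reject H0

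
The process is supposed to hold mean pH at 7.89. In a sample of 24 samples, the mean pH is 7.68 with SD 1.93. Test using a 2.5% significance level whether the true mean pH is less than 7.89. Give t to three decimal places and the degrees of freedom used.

t = -0.533, df = 23

H0: μ = 7.89; H1: μ < 7.89 (one-sample t-test, left-tailed).
t = (x̄ − μ₀)/(s/√n) = (7.68 − 7.89)/(1.93/√24) = -0.533
df = n − 1 = 23
p-value = P(T ≤ -0.533) ≈ 0.2996
Since p ≈ 0.2996 > α = 0.025, fail to reject H0; the evidence is not statistically significant.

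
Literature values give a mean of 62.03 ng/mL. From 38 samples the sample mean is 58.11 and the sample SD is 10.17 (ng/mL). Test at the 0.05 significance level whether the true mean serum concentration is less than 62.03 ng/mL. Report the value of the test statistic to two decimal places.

-2.38

H0: μ = 62.03; H1: μ < 62.03 (one-sample t-test, left-tailed).
t = (x̄ − μ₀)/(s/√n) = (58.11 − 62.03)/(10.17/√38) = -2.38
df = n − 1 = 37
p-value = P(T ≤ -2.38) ≈ 0.0114
Since p ≈ 0.0114 < α = 0.05, reject H0; the data support H1.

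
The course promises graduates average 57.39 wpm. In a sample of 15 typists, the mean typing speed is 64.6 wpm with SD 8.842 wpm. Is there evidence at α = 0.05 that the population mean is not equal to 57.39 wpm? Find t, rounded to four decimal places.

H0: μ = 57.39; H1: μ ≠ 57.39 (one-sample t-test, two-sided).
t = (x̄ − μ₀)/(s/√n) = (64.6 − 57.39)/(8.842/√15) = 3.1581
df = n − 1 = 14
Two-sided p-value ≈ 0.0070
Since p ≈ 0.0070 < α = 0.05, reject H0; the data support H1.

3.1581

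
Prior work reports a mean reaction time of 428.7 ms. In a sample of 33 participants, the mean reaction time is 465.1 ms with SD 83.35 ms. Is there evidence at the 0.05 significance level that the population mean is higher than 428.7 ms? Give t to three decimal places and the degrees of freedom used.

t = 2.509, df = 32

H0: μ = 428.7; H1: μ > 428.7 (one-sample t-test, right-tailed).
t = (x̄ − μ₀)/(s/√n) = (465.1 − 428.7)/(83.35/√33) = 2.509
df = n − 1 = 32
p-value = P(T ≥ 2.509) ≈ 0.0087
Since p ≈ 0.0087 < α = 0.05, reject H0; the evidence is statistically significant.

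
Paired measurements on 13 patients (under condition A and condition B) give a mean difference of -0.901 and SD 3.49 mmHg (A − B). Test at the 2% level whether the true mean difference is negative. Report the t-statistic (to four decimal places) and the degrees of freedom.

H0: μ_d = 0; H1: μ_d < 0 (paired t-test on the differences, left-tailed).
t = d̄/(s_d/√n) = -0.901/(3.49/√13) = -0.9308
df = n − 1 = 12
p-value = P(T ≤ -0.9308) ≈ 0.185
Since p ≈ 0.185 > α = 0.02, fail to reject H0; the evidence is not statistically significant.

t = -0.9308, df = 12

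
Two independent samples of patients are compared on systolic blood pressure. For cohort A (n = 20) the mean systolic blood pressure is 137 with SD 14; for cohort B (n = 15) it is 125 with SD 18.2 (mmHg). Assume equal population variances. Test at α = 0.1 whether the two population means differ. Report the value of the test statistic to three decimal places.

2.207

Let group 1 = cohort A, group 2 = cohort B. H0: μ_1 = μ_2; H1: μ_1 ≠ μ_2 (two-sample pooled-variance t-test, two-sided).
s_p² = [(20−1)·14² + (15−1)·18.2²]/(20+15−2) = 253.375
t = (137 − 125)/√[253.375·(1/20 + 1/15)] = 2.207
df = n₁ + n₂ − 2 = 33
Two-sided p-value ≈ 0.034
Since p ≈ 0.034 < α = 0.1, reject H0; the evidence is statistically significant.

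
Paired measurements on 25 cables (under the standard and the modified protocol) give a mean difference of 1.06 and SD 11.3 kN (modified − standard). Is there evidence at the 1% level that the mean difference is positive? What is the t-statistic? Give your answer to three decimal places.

0.469

H0: μ_d = 0; H1: μ_d > 0 (paired t-test on the differences, right-tailed).
t = d̄/(s_d/√n) = 1.06/(11.3/√25) = 0.469
df = n − 1 = 24
p-value = P(T ≥ 0.469) ≈ 0.3216
Since p ≈ 0.3216 > α = 0.01, fail to reject H0; the data do not provide sufficient evidence against H0.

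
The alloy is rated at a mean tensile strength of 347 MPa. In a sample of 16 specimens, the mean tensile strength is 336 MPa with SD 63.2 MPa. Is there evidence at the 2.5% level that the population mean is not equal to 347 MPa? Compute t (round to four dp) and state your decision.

t = -0.6962; fail to reject H0

H0: μ = 347; H1: μ ≠ 347 (one-sample t-test, two-sided).
t = (x̄ − μ₀)/(s/√n) = (336 − 347)/(63.2/√16) = -0.6962
df = n − 1 = 15
Two-sided p-value ≈ 0.497
Since p ≈ 0.497 > α = 0.025, fail to reject H0; the data do not provide sufficient evidence against H0.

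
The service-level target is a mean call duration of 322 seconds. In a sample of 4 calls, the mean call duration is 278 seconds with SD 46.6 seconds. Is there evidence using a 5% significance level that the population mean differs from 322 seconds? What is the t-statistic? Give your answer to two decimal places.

H0: μ = 322; H1: μ ≠ 322 (one-sample t-test, two-sided).
t = (x̄ − μ₀)/(s/√n) = (278 − 322)/(46.6/√4) = -1.89
df = n − 1 = 3
Two-sided p-value ≈ 0.1554
Since p ≈ 0.1554 > α = 0.05, fail to reject H0; the evidence is not statistically significant.

-1.89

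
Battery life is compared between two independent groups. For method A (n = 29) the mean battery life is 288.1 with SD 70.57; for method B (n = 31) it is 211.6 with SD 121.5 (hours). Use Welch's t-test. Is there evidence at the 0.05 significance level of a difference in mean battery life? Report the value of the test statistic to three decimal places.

Let group 1 = method A, group 2 = method B. H0: μ_1 = μ_2; H1: μ_1 ≠ μ_2 (Welch's two-sample t-test, two-sided).
t = (x̄_1 − x̄_2)/√(s_1²/n_1 + s_2²/n_2) = (288.1 − 211.6)/√(70.57²/29 + 121.5²/31) = 3.005
Welch–Satterthwaite df ≈ 48.75
Two-sided p-value ≈ 0.0042
Since p ≈ 0.0042 < α = 0.05, reject H0; the evidence is statistically significant.

3.005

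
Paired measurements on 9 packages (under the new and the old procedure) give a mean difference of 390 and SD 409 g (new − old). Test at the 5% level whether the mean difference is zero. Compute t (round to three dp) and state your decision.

H0: μ_d = 0; H1: μ_d ≠ 0 (paired t-test on the differences, two-sided).
t = d̄/(s_d/√n) = 390/(409/√9) = 2.861
df = n − 1 = 8
Two-sided p-value ≈ 0.021
Since p ≈ 0.021 < α = 0.05, reject H0; the evidence is statistically significant.

t = 2.861; reject H0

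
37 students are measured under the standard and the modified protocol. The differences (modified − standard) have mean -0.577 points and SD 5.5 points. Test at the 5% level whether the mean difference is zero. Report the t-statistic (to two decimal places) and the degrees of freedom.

H0: μ_d = 0; H1: μ_d ≠ 0 (paired t-test on the differences, two-sided).
t = d̄/(s_d/√n) = -0.577/(5.5/√37) = -0.64
df = n − 1 = 36
Two-sided p-value ≈ 0.5274
Since p ≈ 0.5274 > α = 0.05, fail to reject H0; the evidence is not statistically significant.

t = -0.64, df = 36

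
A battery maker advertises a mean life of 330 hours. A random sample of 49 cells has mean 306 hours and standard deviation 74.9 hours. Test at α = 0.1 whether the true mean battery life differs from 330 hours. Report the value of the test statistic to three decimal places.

-2.243

H0: μ = 330; H1: μ ≠ 330 (one-sample t-test, two-sided).
t = (x̄ − μ₀)/(s/√n) = (306 − 330)/(74.9/√49) = -2.243
df = n − 1 = 48
Two-sided p-value ≈ 0.0296
Since p ≈ 0.0296 < α = 0.1, reject H0; the evidence is statistically significant.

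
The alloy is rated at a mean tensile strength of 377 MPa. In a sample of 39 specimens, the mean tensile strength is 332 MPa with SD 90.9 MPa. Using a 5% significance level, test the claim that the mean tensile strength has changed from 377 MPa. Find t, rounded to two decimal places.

H0: μ = 377; H1: μ ≠ 377 (one-sample t-test, two-sided).
t = (x̄ − μ₀)/(s/√n) = (332 − 377)/(90.9/√39) = -3.09
df = n − 1 = 38
Two-sided p-value ≈ 0.0037
Since p ≈ 0.0037 < α = 0.05, reject H0; the data support H1.

-3.09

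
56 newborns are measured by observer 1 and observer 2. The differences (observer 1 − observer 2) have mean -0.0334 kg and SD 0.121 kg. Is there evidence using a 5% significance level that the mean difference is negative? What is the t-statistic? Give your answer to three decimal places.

H0: μ_d = 0; H1: μ_d < 0 (paired t-test on the differences, left-tailed).
t = d̄/(s_d/√n) = -0.0334/(0.121/√56) = -2.066
df = n − 1 = 55
p-value = P(T ≤ -2.066) ≈ 0.0218
Since p ≈ 0.0218 < α = 0.05, reject H0; the data support H1.

-2.066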